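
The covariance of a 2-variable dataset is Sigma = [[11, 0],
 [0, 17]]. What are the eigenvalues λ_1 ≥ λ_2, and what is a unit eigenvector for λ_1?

Step 1 — characteristic polynomial of 2×2 Sigma:
  det(Sigma - λI) = λ² - trace · λ + det = 0.
  trace = 11 + 17 = 28, det = 11·17 - (0)² = 187.
Step 2 — discriminant:
  Δ = trace² - 4·det = 784 - 748 = 36.
Step 3 — eigenvalues:
  λ = (trace ± √Δ)/2 = (28 ± 6)/2,
  λ_1 = 17,  λ_2 = 11.

Step 4 — unit eigenvector for λ_1: Sigma is diagonal, so its eigenvectors are the coordinate axes. λ_1 = 17 is the diagonal entry on the second coordinate axis, hence
  v_1 = (0, 1) (||v_1|| = 1).

λ_1 = 17,  λ_2 = 11;  v_1 ≈ (0, 1)


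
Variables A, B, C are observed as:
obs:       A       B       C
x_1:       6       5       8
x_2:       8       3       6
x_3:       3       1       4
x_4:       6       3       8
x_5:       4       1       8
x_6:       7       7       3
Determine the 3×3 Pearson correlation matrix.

Step 1 — column means:
  mean(A) = (6 + 8 + 3 + 6 + 4 + 7) / 6 = 34/6 = 5.6667
  mean(B) = (5 + 3 + 1 + 3 + 1 + 7) / 6 = 20/6 = 3.3333
  mean(C) = (8 + 6 + 4 + 8 + 8 + 3) / 6 = 37/6 = 6.1667

Step 2 — sample variances and covariances s[i,j] = (1/(n-1)) · Σ_k (x_{k,i} - mean_i) · (x_{k,j} - mean_j), with n-1 = 5:
  s[A,A] = ((0.3333)·(0.3333) + (2.3333)·(2.3333) + (-2.6667)·(-2.6667) + (0.3333)·(0.3333) + (-1.6667)·(-1.6667) + (1.3333)·(1.3333)) / 5 = 17.3333/5 = 3.4667
  s[A,B] = ((0.3333)·(1.6667) + (2.3333)·(-0.3333) + (-2.6667)·(-2.3333) + (0.3333)·(-0.3333) + (-1.6667)·(-2.3333) + (1.3333)·(3.6667)) / 5 = 14.6667/5 = 2.9333
  s[A,C] = ((0.3333)·(1.8333) + (2.3333)·(-0.1667) + (-2.6667)·(-2.1667) + (0.3333)·(1.8333) + (-1.6667)·(1.8333) + (1.3333)·(-3.1667)) / 5 = -0.6667/5 = -0.1333
  s[B,B] = ((1.6667)·(1.6667) + (-0.3333)·(-0.3333) + (-2.3333)·(-2.3333) + (-0.3333)·(-0.3333) + (-2.3333)·(-2.3333) + (3.6667)·(3.6667)) / 5 = 27.3333/5 = 5.4667
  s[B,C] = ((1.6667)·(1.8333) + (-0.3333)·(-0.1667) + (-2.3333)·(-2.1667) + (-0.3333)·(1.8333) + (-2.3333)·(1.8333) + (3.6667)·(-3.1667)) / 5 = -8.3333/5 = -1.6667
  s[C,C] = ((1.8333)·(1.8333) + (-0.1667)·(-0.1667) + (-2.1667)·(-2.1667) + (1.8333)·(1.8333) + (1.8333)·(1.8333) + (-3.1667)·(-3.1667)) / 5 = 24.8333/5 = 4.9667
  Sample standard deviations s_i = √(s[i,i]):
  s(A) = √(3.4667) = 1.8619
  s(B) = √(5.4667) = 2.3381
  s(C) = √(4.9667) = 2.2286

Step 3 — r_{ij} = s_{ij} / (s_i · s_j):
  r[A,A] = 1 (diagonal).
  r[A,B] = 2.9333 / (1.8619 · 2.3381) = 2.9333 / 4.3533 = 0.6738
  r[A,C] = -0.1333 / (1.8619 · 2.2286) = -0.1333 / 4.1494 = -0.0321
  r[B,B] = 1 (diagonal).
  r[B,C] = -1.6667 / (2.3381 · 2.2286) = -1.6667 / 5.2107 = -0.3199
  r[C,C] = 1 (diagonal).

R is symmetric with unit diagonal. Assembling:

R = [[1, 0.6738, -0.0321],
 [0.6738, 1, -0.3199],
 [-0.0321, -0.3199, 1]]


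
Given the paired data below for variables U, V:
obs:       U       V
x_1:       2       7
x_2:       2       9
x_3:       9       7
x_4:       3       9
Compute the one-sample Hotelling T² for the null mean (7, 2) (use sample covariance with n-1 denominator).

Step 1 — sample mean vector:
  mean(U) = (2 + 2 + 9 + 3) / 4 = 16/4 = 4
  mean(V) = (7 + 9 + 7 + 9) / 4 = 32/4 = 8
  x̄ = (4, 8),  deviation x̄ - mu_0 = (4, 8) - (7, 2) = (-3, 6).

Step 2 — sample covariance matrix, S[i,j] = (1/(n-1)) · Σ_k (x_{k,i} - mean_i) · (x_{k,j} - mean_j), divisor n-1 = 3:
  S[U,U] = ((-2)·(-2) + (-2)·(-2) + (5)·(5) + (-1)·(-1)) / 3 = 34/3 = 11.3333
  S[U,V] = ((-2)·(-1) + (-2)·(1) + (5)·(-1) + (-1)·(1)) / 3 = -6/3 = -2
  S[V,V] = ((-1)·(-1) + (1)·(1) + (-1)·(-1) + (1)·(1)) / 3 = 4/3 = 1.3333
  S = [[11.3333, -2],
 [-2, 1.3333]].

Step 3 — invert S. det(S) = 11.3333·1.3333 - (-2)² = 11.1111.
  S^{-1} = (1/det) · [[d, -b], [-b, a]] = [[0.12, 0.18],
 [0.18, 1.02]].

Step 4 — quadratic form (x̄ - mu_0)^T · S^{-1} · (x̄ - mu_0):
  S^{-1} · (x̄ - mu_0) = (0.72, 5.58),
  (x̄ - mu_0)^T · [...] = (-3)·(0.72) + (6)·(5.58) = 31.32.

Step 5 — scale by n: T² = 4 · 31.32 = 125.28.

T² ≈ 125.28


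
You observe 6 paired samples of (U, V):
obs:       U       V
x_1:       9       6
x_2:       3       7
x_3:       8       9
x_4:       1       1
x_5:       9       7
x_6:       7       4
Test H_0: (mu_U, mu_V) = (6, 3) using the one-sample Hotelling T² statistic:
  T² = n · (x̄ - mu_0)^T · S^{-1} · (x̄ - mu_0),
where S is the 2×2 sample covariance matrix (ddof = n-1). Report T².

Step 1 — sample mean vector:
  mean(U) = (9 + 3 + 8 + 1 + 9 + 7) / 6 = 37/6 = 6.1667
  mean(V) = (6 + 7 + 9 + 1 + 7 + 4) / 6 = 34/6 = 5.6667
  x̄ = (6.1667, 5.6667),  deviation x̄ - mu_0 = (6.1667, 5.6667) - (6, 3) = (0.1667, 2.6667).

Step 2 — sample covariance matrix, S[i,j] = (1/(n-1)) · Σ_k (x_{k,i} - mean_i) · (x_{k,j} - mean_j), divisor n-1 = 5:
  S[U,U] = ((2.8333)·(2.8333) + (-3.1667)·(-3.1667) + (1.8333)·(1.8333) + (-5.1667)·(-5.1667) + (2.8333)·(2.8333) + (0.8333)·(0.8333)) / 5 = 56.8333/5 = 11.3667
  S[U,V] = ((2.8333)·(0.3333) + (-3.1667)·(1.3333) + (1.8333)·(3.3333) + (-5.1667)·(-4.6667) + (2.8333)·(1.3333) + (0.8333)·(-1.6667)) / 5 = 29.3333/5 = 5.8667
  S[V,V] = ((0.3333)·(0.3333) + (1.3333)·(1.3333) + (3.3333)·(3.3333) + (-4.6667)·(-4.6667) + (1.3333)·(1.3333) + (-1.6667)·(-1.6667)) / 5 = 39.3333/5 = 7.8667
  S = [[11.3667, 5.8667],
 [5.8667, 7.8667]].

Step 3 — invert S. det(S) = 11.3667·7.8667 - (5.8667)² = 55.
  S^{-1} = (1/det) · [[d, -b], [-b, a]] = [[0.143, -0.1067],
 [-0.1067, 0.2067]].

Step 4 — quadratic form (x̄ - mu_0)^T · S^{-1} · (x̄ - mu_0):
  S^{-1} · (x̄ - mu_0) = (-0.2606, 0.5333),
  (x̄ - mu_0)^T · [...] = (0.1667)·(-0.2606) + (2.6667)·(0.5333) = 1.3788.

Step 5 — scale by n: T² = 6 · 1.3788 = 8.2727.

T² ≈ 8.2727


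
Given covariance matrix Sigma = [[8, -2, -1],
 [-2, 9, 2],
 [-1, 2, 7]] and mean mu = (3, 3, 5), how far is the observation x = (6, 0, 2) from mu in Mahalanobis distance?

Step 1 — centre the observation: (x - mu) = (3, -3, -3).

Step 2 — invert Sigma (cofactor / det for 3×3, or solve directly):
  Sigma^{-1} = [[0.1332, 0.0271, 0.0113],
 [0.0271, 0.1242, -0.0316],
 [0.0113, -0.0316, 0.1535]].

Step 3 — form the quadratic (x - mu)^T · Sigma^{-1} · (x - mu):
  Sigma^{-1} · (x - mu) = (0.2844, -0.1964, -0.3318).
  (x - mu)^T · [Sigma^{-1} · (x - mu)] = (3)·(0.2844) + (-3)·(-0.1964) + (-3)·(-0.3318) = 2.4379.

Step 4 — take square root: d = √(2.4379) ≈ 1.5614.

d(x, mu) = √(2.4379) ≈ 1.5614


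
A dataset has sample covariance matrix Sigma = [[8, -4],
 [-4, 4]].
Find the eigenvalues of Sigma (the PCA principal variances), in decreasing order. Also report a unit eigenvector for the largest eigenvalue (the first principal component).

Step 1 — characteristic polynomial of 2×2 Sigma:
  det(Sigma - λI) = λ² - trace · λ + det = 0.
  trace = 8 + 4 = 12, det = 8·4 - (-4)² = 16.
Step 2 — discriminant:
  Δ = trace² - 4·det = 144 - 64 = 80.
Step 3 — eigenvalues:
  λ = (trace ± √Δ)/2 = (12 ± 8.9443)/2,
  λ_1 = 10.4721,  λ_2 = 1.5279.

Step 4 — unit eigenvector for λ_1: solve (Sigma - λ_1 I)v = 0. First row:
  (8 - 10.4721)·v_x + (-4)·v_y = 0, i.e. (-2.4721)·v_x + (-4)·v_y = 0,
  so v ∝ (b, λ_1 - a) = (-4, 2.4721); multiply by -1 so the first entry is positive: u = (4, -2.4721).
  ||u|| = √((4)² + (-2.4721)²) = √(22.1115) ≈ 4.7023,
  v_1 = u/||u|| ≈ (0.8507, -0.5257) (||v_1|| = 1).

λ_1 = 10.4721,  λ_2 = 1.5279;  v_1 ≈ (0.8507, -0.5257)


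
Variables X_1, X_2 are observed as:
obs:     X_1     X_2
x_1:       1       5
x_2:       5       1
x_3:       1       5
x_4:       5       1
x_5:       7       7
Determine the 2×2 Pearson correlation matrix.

Step 1 — column means:
  mean(X_1) = (1 + 5 + 1 + 5 + 7) / 5 = 19/5 = 3.8
  mean(X_2) = (5 + 1 + 5 + 1 + 7) / 5 = 19/5 = 3.8

Step 2 — sample variances and covariances s[i,j] = (1/(n-1)) · Σ_k (x_{k,i} - mean_i) · (x_{k,j} - mean_j), with n-1 = 4:
  s[X_1,X_1] = ((-2.8)·(-2.8) + (1.2)·(1.2) + (-2.8)·(-2.8) + (1.2)·(1.2) + (3.2)·(3.2)) / 4 = 28.8/4 = 7.2
  s[X_1,X_2] = ((-2.8)·(1.2) + (1.2)·(-2.8) + (-2.8)·(1.2) + (1.2)·(-2.8) + (3.2)·(3.2)) / 4 = -3.2/4 = -0.8
  s[X_2,X_2] = ((1.2)·(1.2) + (-2.8)·(-2.8) + (1.2)·(1.2) + (-2.8)·(-2.8) + (3.2)·(3.2)) / 4 = 28.8/4 = 7.2
  Sample standard deviations s_i = √(s[i,i]):
  s(X_1) = √(7.2) = 2.6833
  s(X_2) = √(7.2) = 2.6833

Step 3 — r_{ij} = s_{ij} / (s_i · s_j):
  r[X_1,X_1] = 1 (diagonal).
  r[X_1,X_2] = -0.8 / (2.6833 · 2.6833) = -0.8 / 7.2 = -0.1111
  r[X_2,X_2] = 1 (diagonal).

R is symmetric with unit diagonal. Assembling:

R = [[1, -0.1111],
 [-0.1111, 1]]


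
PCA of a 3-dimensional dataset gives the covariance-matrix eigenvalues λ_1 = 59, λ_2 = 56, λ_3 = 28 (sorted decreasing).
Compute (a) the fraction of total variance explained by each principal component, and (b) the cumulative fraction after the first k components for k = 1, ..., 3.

Step 1 — total variance = trace(Sigma) = Σ λ_i = 59 + 56 + 28 = 143.

Step 2 — fraction explained by component i = λ_i / Σ λ:
  PC1: 59/143 = 0.4126
  PC2: 56/143 = 0.3916
  PC3: 28/143 = 0.1958

Step 3 — cumulative fraction after k components = (λ_1 + ... + λ_k) / Σ λ:
  k = 1: 59/143 = 0.4126
  k = 2: (59 + 56)/143 = 115/143 = 0.8042
  k = 3: (59 + 56 + 28)/143 = 143/143 = 1

Summary (fraction, with percent):

explained: PC1 0.4126 (41.26%), PC2 0.3916 (39.16%), PC3 0.1958 (19.58%);  cumulative: 0.4126, 0.8042, 1


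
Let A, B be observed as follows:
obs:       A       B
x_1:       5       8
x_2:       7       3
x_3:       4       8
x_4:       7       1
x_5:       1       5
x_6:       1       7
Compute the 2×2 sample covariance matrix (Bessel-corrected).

Step 1 — column means:
  mean(A) = (5 + 7 + 4 + 7 + 1 + 1) / 6 = 25/6 = 4.1667
  mean(B) = (8 + 3 + 8 + 1 + 5 + 7) / 6 = 32/6 = 5.3333

Step 2 — sample covariance S[i,j] = (1/(n-1)) · Σ_k (x_{k,i} - mean_i) · (x_{k,j} - mean_j), with n-1 = 5.
  S[A,A] = ((0.8333)·(0.8333) + (2.8333)·(2.8333) + (-0.1667)·(-0.1667) + (2.8333)·(2.8333) + (-3.1667)·(-3.1667) + (-3.1667)·(-3.1667)) / 5 = 36.8333/5 = 7.3667
  S[A,B] = ((0.8333)·(2.6667) + (2.8333)·(-2.3333) + (-0.1667)·(2.6667) + (2.8333)·(-4.3333) + (-3.1667)·(-0.3333) + (-3.1667)·(1.6667)) / 5 = -21.3333/5 = -4.2667
  S[B,B] = ((2.6667)·(2.6667) + (-2.3333)·(-2.3333) + (2.6667)·(2.6667) + (-4.3333)·(-4.3333) + (-0.3333)·(-0.3333) + (1.6667)·(1.6667)) / 5 = 41.3333/5 = 8.2667

S is symmetric (S[j,i] = S[i,j]). Assembling:

S = [[7.3667, -4.2667],
 [-4.2667, 8.2667]]


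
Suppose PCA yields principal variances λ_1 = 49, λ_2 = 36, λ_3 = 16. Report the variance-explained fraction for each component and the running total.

Step 1 — total variance = trace(Sigma) = Σ λ_i = 49 + 36 + 16 = 101.

Step 2 — fraction explained by component i = λ_i / Σ λ:
  PC1: 49/101 = 0.4851
  PC2: 36/101 = 0.3564
  PC3: 16/101 = 0.1584

Step 3 — cumulative fraction after k components = (λ_1 + ... + λ_k) / Σ λ:
  k = 1: 49/101 = 0.4851
  k = 2: (49 + 36)/101 = 85/101 = 0.8416
  k = 3: (49 + 36 + 16)/101 = 101/101 = 1

Summary (fraction, with percent):

explained: PC1 0.4851 (48.51%), PC2 0.3564 (35.64%), PC3 0.1584 (15.84%);  cumulative: 0.4851, 0.8416, 1


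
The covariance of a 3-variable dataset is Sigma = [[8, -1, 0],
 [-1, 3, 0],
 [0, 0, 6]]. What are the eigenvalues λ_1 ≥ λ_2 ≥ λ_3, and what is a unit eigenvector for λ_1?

Step 1 — characteristic polynomial p(λ) = det(λI - Sigma) = λ³ - tr·λ² + c_1·λ - det, where tr = trace, c_1 = sum of the principal 2×2 minors, det = det(Sigma):
  tr = 8 + 3 + 6 = 17,
  c_1 = (8·3 - (-1)²) + (8·6 - (0)²) + (3·6 - (0)²) = 23 + 48 + 18 = 89,
  det = 8·(3·6 - (0)²) - (-1)·((-1)·6 - (0)·(0)) + (0)·((-1)·(0) - 3·(0)) = 8·(18) - (-1)·(-6) + (0)·(0) = 138.
  So p(λ) = λ³ - 17λ² + 89λ - 138.
Step 2 — look for an integer root (rational root theorem: any rational root is an integer divisor of 138). Testing λ = 6:
  p(6) = 216 - 612 + 534 - 138 = 0  ✓
  Dividing out (λ - 6): p(λ) = (λ - 6)(λ² - 11λ + 23).
Step 3 — remaining eigenvalues from the quadratic λ² - 11λ + 23 = 0:
  Δ = 11² - 4·23 = 121 - 92 = 29,  λ = (11 ± √29)/2 = (11 ± 5.3852)/2 ≈ 8.1926 or 2.8074.
  Sorted: λ_1 = 8.1926,  λ_2 = 6,  λ_3 = 2.8074  (check: sum = 17 = tr ✓).

Step 4 — unit eigenvector for λ_1 ≈ 8.1926: v spans the null space of (Sigma - λ_1 I), whose rows are
  r_1 = (-0.1926, -1, 0),  r_2 = (-1, -5.1926, 0),  r_3 = (0, 0, -2.1926).
  v is orthogonal to every row, so take v ∝ r_1 × r_3 = ((-1)·(-2.1926) - (0)·(0), (0)·(0) - (-0.1926)·(-2.1926), (-0.1926)·(0) - (-1)·(0)) ≈ (2.1926, -0.4223, 0).
  Let u = (2.1926, -0.4223, 0).
  ||u|| = √((2.1926)² + (-0.4223)² + (0)²) = √(4.9857) ≈ 2.2329,  v_1 = u/||u|| ≈ (0.982, -0.1891, 0) (||v_1|| = 1).

λ_1 = 8.1926,  λ_2 = 6,  λ_3 = 2.8074;  v_1 ≈ (0.982, -0.1891, 0)


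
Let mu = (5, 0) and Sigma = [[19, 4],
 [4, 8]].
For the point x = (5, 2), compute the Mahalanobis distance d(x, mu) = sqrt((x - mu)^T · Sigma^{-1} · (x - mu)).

Step 1 — centre the observation: (x - mu) = (0, 2).

Step 2 — invert Sigma. det(Sigma) = 19·8 - (4)² = 136.
  Sigma^{-1} = (1/det) · [[d, -b], [-b, a]] = [[0.0588, -0.0294],
 [-0.0294, 0.1397]].

Step 3 — form the quadratic (x - mu)^T · Sigma^{-1} · (x - mu):
  Sigma^{-1} · (x - mu) = (-0.0588, 0.2794).
  (x - mu)^T · [Sigma^{-1} · (x - mu)] = (0)·(-0.0588) + (2)·(0.2794) = 0.5588.

Step 4 — take square root: d = √(0.5588) ≈ 0.7475.

d(x, mu) = √(0.5588) ≈ 0.7475


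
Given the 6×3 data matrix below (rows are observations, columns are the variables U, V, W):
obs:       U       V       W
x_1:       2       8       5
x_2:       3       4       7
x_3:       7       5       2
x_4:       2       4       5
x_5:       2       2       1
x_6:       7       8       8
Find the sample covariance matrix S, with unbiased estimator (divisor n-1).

Step 1 — column means:
  mean(U) = (2 + 3 + 7 + 2 + 2 + 7) / 6 = 23/6 = 3.8333
  mean(V) = (8 + 4 + 5 + 4 + 2 + 8) / 6 = 31/6 = 5.1667
  mean(W) = (5 + 7 + 2 + 5 + 1 + 8) / 6 = 28/6 = 4.6667

Step 2 — sample covariance S[i,j] = (1/(n-1)) · Σ_k (x_{k,i} - mean_i) · (x_{k,j} - mean_j), with n-1 = 5.
  S[U,U] = ((-1.8333)·(-1.8333) + (-0.8333)·(-0.8333) + (3.1667)·(3.1667) + (-1.8333)·(-1.8333) + (-1.8333)·(-1.8333) + (3.1667)·(3.1667)) / 5 = 30.8333/5 = 6.1667
  S[U,V] = ((-1.8333)·(2.8333) + (-0.8333)·(-1.1667) + (3.1667)·(-0.1667) + (-1.8333)·(-1.1667) + (-1.8333)·(-3.1667) + (3.1667)·(2.8333)) / 5 = 12.1667/5 = 2.4333
  S[U,W] = ((-1.8333)·(0.3333) + (-0.8333)·(2.3333) + (3.1667)·(-2.6667) + (-1.8333)·(0.3333) + (-1.8333)·(-3.6667) + (3.1667)·(3.3333)) / 5 = 5.6667/5 = 1.1333
  S[V,V] = ((2.8333)·(2.8333) + (-1.1667)·(-1.1667) + (-0.1667)·(-0.1667) + (-1.1667)·(-1.1667) + (-3.1667)·(-3.1667) + (2.8333)·(2.8333)) / 5 = 28.8333/5 = 5.7667
  S[V,W] = ((2.8333)·(0.3333) + (-1.1667)·(2.3333) + (-0.1667)·(-2.6667) + (-1.1667)·(0.3333) + (-3.1667)·(-3.6667) + (2.8333)·(3.3333)) / 5 = 19.3333/5 = 3.8667
  S[W,W] = ((0.3333)·(0.3333) + (2.3333)·(2.3333) + (-2.6667)·(-2.6667) + (0.3333)·(0.3333) + (-3.6667)·(-3.6667) + (3.3333)·(3.3333)) / 5 = 37.3333/5 = 7.4667

S is symmetric (S[j,i] = S[i,j]). Assembling:

S = [[6.1667, 2.4333, 1.1333],
 [2.4333, 5.7667, 3.8667],
 [1.1333, 3.8667, 7.4667]]


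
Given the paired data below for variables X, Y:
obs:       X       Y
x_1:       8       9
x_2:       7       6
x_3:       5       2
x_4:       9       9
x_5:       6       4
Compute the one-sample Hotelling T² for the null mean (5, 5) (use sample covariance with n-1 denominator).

Step 1 — sample mean vector:
  mean(X) = (8 + 7 + 5 + 9 + 6) / 5 = 35/5 = 7
  mean(Y) = (9 + 6 + 2 + 9 + 4) / 5 = 30/5 = 6
  x̄ = (7, 6),  deviation x̄ - mu_0 = (7, 6) - (5, 5) = (2, 1).

Step 2 — sample covariance matrix, S[i,j] = (1/(n-1)) · Σ_k (x_{k,i} - mean_i) · (x_{k,j} - mean_j), divisor n-1 = 4:
  S[X,X] = ((1)·(1) + (0)·(0) + (-2)·(-2) + (2)·(2) + (-1)·(-1)) / 4 = 10/4 = 2.5
  S[X,Y] = ((1)·(3) + (0)·(0) + (-2)·(-4) + (2)·(3) + (-1)·(-2)) / 4 = 19/4 = 4.75
  S[Y,Y] = ((3)·(3) + (0)·(0) + (-4)·(-4) + (3)·(3) + (-2)·(-2)) / 4 = 38/4 = 9.5
  S = [[2.5, 4.75],
 [4.75, 9.5]].

Step 3 — invert S. det(S) = 2.5·9.5 - (4.75)² = 1.1875.
  S^{-1} = (1/det) · [[d, -b], [-b, a]] = [[8, -4],
 [-4, 2.1053]].

Step 4 — quadratic form (x̄ - mu_0)^T · S^{-1} · (x̄ - mu_0):
  S^{-1} · (x̄ - mu_0) = (12, -5.8947),
  (x̄ - mu_0)^T · [...] = (2)·(12) + (1)·(-5.8947) = 18.1053.

Step 5 — scale by n: T² = 5 · 18.1053 = 90.5263.

T² ≈ 90.5263


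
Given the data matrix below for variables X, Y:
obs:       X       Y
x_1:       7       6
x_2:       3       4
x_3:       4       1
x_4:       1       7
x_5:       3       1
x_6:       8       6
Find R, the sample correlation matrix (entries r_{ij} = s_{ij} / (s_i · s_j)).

Step 1 — column means:
  mean(X) = (7 + 3 + 4 + 1 + 3 + 8) / 6 = 26/6 = 4.3333
  mean(Y) = (6 + 4 + 1 + 7 + 1 + 6) / 6 = 25/6 = 4.1667

Step 2 — sample variances and covariances s[i,j] = (1/(n-1)) · Σ_k (x_{k,i} - mean_i) · (x_{k,j} - mean_j), with n-1 = 5:
  s[X,X] = ((2.6667)·(2.6667) + (-1.3333)·(-1.3333) + (-0.3333)·(-0.3333) + (-3.3333)·(-3.3333) + (-1.3333)·(-1.3333) + (3.6667)·(3.6667)) / 5 = 35.3333/5 = 7.0667
  s[X,Y] = ((2.6667)·(1.8333) + (-1.3333)·(-0.1667) + (-0.3333)·(-3.1667) + (-3.3333)·(2.8333) + (-1.3333)·(-3.1667) + (3.6667)·(1.8333)) / 5 = 7.6667/5 = 1.5333
  s[Y,Y] = ((1.8333)·(1.8333) + (-0.1667)·(-0.1667) + (-3.1667)·(-3.1667) + (2.8333)·(2.8333) + (-3.1667)·(-3.1667) + (1.8333)·(1.8333)) / 5 = 34.8333/5 = 6.9667
  Sample standard deviations s_i = √(s[i,i]):
  s(X) = √(7.0667) = 2.6583
  s(Y) = √(6.9667) = 2.6394

Step 3 — r_{ij} = s_{ij} / (s_i · s_j):
  r[X,X] = 1 (diagonal).
  r[X,Y] = 1.5333 / (2.6583 · 2.6394) = 1.5333 / 7.0165 = 0.2185
  r[Y,Y] = 1 (diagonal).

R is symmetric with unit diagonal. Assembling:

R = [[1, 0.2185],
 [0.2185, 1]]


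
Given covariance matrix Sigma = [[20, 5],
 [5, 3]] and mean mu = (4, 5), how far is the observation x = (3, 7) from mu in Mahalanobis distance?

Step 1 — centre the observation: (x - mu) = (-1, 2).

Step 2 — invert Sigma. det(Sigma) = 20·3 - (5)² = 35.
  Sigma^{-1} = (1/det) · [[d, -b], [-b, a]] = [[0.0857, -0.1429],
 [-0.1429, 0.5714]].

Step 3 — form the quadratic (x - mu)^T · Sigma^{-1} · (x - mu):
  Sigma^{-1} · (x - mu) = (-0.3714, 1.2857).
  (x - mu)^T · [Sigma^{-1} · (x - mu)] = (-1)·(-0.3714) + (2)·(1.2857) = 2.9429.

Step 4 — take square root: d = √(2.9429) ≈ 1.7155.

d(x, mu) = √(2.9429) ≈ 1.7155


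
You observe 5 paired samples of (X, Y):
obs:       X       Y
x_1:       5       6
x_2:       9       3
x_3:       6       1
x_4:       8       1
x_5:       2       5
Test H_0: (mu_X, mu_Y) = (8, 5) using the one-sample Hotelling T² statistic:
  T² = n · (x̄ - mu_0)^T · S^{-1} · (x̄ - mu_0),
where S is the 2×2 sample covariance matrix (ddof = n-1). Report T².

Step 1 — sample mean vector:
  mean(X) = (5 + 9 + 6 + 8 + 2) / 5 = 30/5 = 6
  mean(Y) = (6 + 3 + 1 + 1 + 5) / 5 = 16/5 = 3.2
  x̄ = (6, 3.2),  deviation x̄ - mu_0 = (6, 3.2) - (8, 5) = (-2, -1.8).

Step 2 — sample covariance matrix, S[i,j] = (1/(n-1)) · Σ_k (x_{k,i} - mean_i) · (x_{k,j} - mean_j), divisor n-1 = 4:
  S[X,X] = ((-1)·(-1) + (3)·(3) + (0)·(0) + (2)·(2) + (-4)·(-4)) / 4 = 30/4 = 7.5
  S[X,Y] = ((-1)·(2.8) + (3)·(-0.2) + (0)·(-2.2) + (2)·(-2.2) + (-4)·(1.8)) / 4 = -15/4 = -3.75
  S[Y,Y] = ((2.8)·(2.8) + (-0.2)·(-0.2) + (-2.2)·(-2.2) + (-2.2)·(-2.2) + (1.8)·(1.8)) / 4 = 20.8/4 = 5.2
  S = [[7.5, -3.75],
 [-3.75, 5.2]].

Step 3 — invert S. det(S) = 7.5·5.2 - (-3.75)² = 24.9375.
  S^{-1} = (1/det) · [[d, -b], [-b, a]] = [[0.2085, 0.1504],
 [0.1504, 0.3008]].

Step 4 — quadratic form (x̄ - mu_0)^T · S^{-1} · (x̄ - mu_0):
  S^{-1} · (x̄ - mu_0) = (-0.6877, -0.8421),
  (x̄ - mu_0)^T · [...] = (-2)·(-0.6877) + (-1.8)·(-0.8421) = 2.8912.

Step 5 — scale by n: T² = 5 · 2.8912 = 14.4561.

T² ≈ 14.4561


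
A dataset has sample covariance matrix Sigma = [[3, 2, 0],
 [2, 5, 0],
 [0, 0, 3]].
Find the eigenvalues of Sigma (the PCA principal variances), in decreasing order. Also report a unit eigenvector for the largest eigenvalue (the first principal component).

Step 1 — characteristic polynomial p(λ) = det(λI - Sigma) = λ³ - tr·λ² + c_1·λ - det, where tr = trace, c_1 = sum of the principal 2×2 minors, det = det(Sigma):
  tr = 3 + 5 + 3 = 11,
  c_1 = (3·5 - (2)²) + (3·3 - (0)²) + (5·3 - (0)²) = 11 + 9 + 15 = 35,
  det = 3·(5·3 - (0)²) - (2)·((2)·3 - (0)·(0)) + (0)·((2)·(0) - 5·(0)) = 3·(15) - (2)·(6) + (0)·(0) = 33.
  So p(λ) = λ³ - 11λ² + 35λ - 33.
Step 2 — look for an integer root (rational root theorem: any rational root is an integer divisor of 33). Testing λ = 3:
  p(3) = 27 - 99 + 105 - 33 = 0  ✓
  Dividing out (λ - 3): p(λ) = (λ - 3)(λ² - 8λ + 11).
Step 3 — remaining eigenvalues from the quadratic λ² - 8λ + 11 = 0:
  Δ = 8² - 4·11 = 64 - 44 = 20,  λ = (8 ± √20)/2 = (8 ± 4.4721)/2 ≈ 6.2361 or 1.7639.
  Sorted: λ_1 = 6.2361,  λ_2 = 3,  λ_3 = 1.7639  (check: sum = 11 = tr ✓).

Step 4 — unit eigenvector for λ_1 ≈ 6.2361: v spans the null space of (Sigma - λ_1 I), whose rows are
  r_1 = (-3.2361, 2, 0),  r_2 = (2, -1.2361, 0),  r_3 = (0, 0, -3.2361).
  v is orthogonal to every row, so take v ∝ r_1 × r_3 = ((2)·(-3.2361) - (0)·(0), (0)·(0) - (-3.2361)·(-3.2361), (-3.2361)·(0) - (2)·(0)) ≈ (-6.4721, -10.4721, 0).
  Rescale (multiply by -1 so the first nonzero entry is positive): u = (6.4721, 10.4721, 0).
  ||u|| = √((6.4721)² + (10.4721)² + (0)²) = √(151.5542) ≈ 12.3107,  v_1 = u/||u|| ≈ (0.5257, 0.8507, 0) (||v_1|| = 1).

λ_1 = 6.2361,  λ_2 = 3,  λ_3 = 1.7639;  v_1 ≈ (0.5257, 0.8507, 0)


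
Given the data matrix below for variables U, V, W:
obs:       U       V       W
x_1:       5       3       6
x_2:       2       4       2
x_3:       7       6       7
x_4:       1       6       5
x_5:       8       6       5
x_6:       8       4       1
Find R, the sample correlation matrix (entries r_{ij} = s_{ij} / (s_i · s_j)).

Step 1 — column means:
  mean(U) = (5 + 2 + 7 + 1 + 8 + 8) / 6 = 31/6 = 5.1667
  mean(V) = (3 + 4 + 6 + 6 + 6 + 4) / 6 = 29/6 = 4.8333
  mean(W) = (6 + 2 + 7 + 5 + 5 + 1) / 6 = 26/6 = 4.3333

Step 2 — sample variances and covariances s[i,j] = (1/(n-1)) · Σ_k (x_{k,i} - mean_i) · (x_{k,j} - mean_j), with n-1 = 5:
  s[U,U] = ((-0.1667)·(-0.1667) + (-3.1667)·(-3.1667) + (1.8333)·(1.8333) + (-4.1667)·(-4.1667) + (2.8333)·(2.8333) + (2.8333)·(2.8333)) / 5 = 46.8333/5 = 9.3667
  s[U,V] = ((-0.1667)·(-1.8333) + (-3.1667)·(-0.8333) + (1.8333)·(1.1667) + (-4.1667)·(1.1667) + (2.8333)·(1.1667) + (2.8333)·(-0.8333)) / 5 = 1.1667/5 = 0.2333
  s[U,W] = ((-0.1667)·(1.6667) + (-3.1667)·(-2.3333) + (1.8333)·(2.6667) + (-4.1667)·(0.6667) + (2.8333)·(0.6667) + (2.8333)·(-3.3333)) / 5 = 1.6667/5 = 0.3333
  s[V,V] = ((-1.8333)·(-1.8333) + (-0.8333)·(-0.8333) + (1.1667)·(1.1667) + (1.1667)·(1.1667) + (1.1667)·(1.1667) + (-0.8333)·(-0.8333)) / 5 = 8.8333/5 = 1.7667
  s[V,W] = ((-1.8333)·(1.6667) + (-0.8333)·(-2.3333) + (1.1667)·(2.6667) + (1.1667)·(0.6667) + (1.1667)·(0.6667) + (-0.8333)·(-3.3333)) / 5 = 6.3333/5 = 1.2667
  s[W,W] = ((1.6667)·(1.6667) + (-2.3333)·(-2.3333) + (2.6667)·(2.6667) + (0.6667)·(0.6667) + (0.6667)·(0.6667) + (-3.3333)·(-3.3333)) / 5 = 27.3333/5 = 5.4667
  Sample standard deviations s_i = √(s[i,i]):
  s(U) = √(9.3667) = 3.0605
  s(V) = √(1.7667) = 1.3292
  s(W) = √(5.4667) = 2.3381

Step 3 — r_{ij} = s_{ij} / (s_i · s_j):
  r[U,U] = 1 (diagonal).
  r[U,V] = 0.2333 / (3.0605 · 1.3292) = 0.2333 / 4.0679 = 0.0574
  r[U,W] = 0.3333 / (3.0605 · 2.3381) = 0.3333 / 7.1557 = 0.0466
  r[V,V] = 1 (diagonal).
  r[V,W] = 1.2667 / (1.3292 · 2.3381) = 1.2667 / 3.1077 = 0.4076
  r[W,W] = 1 (diagonal).

R is symmetric with unit diagonal. Assembling:

R = [[1, 0.0574, 0.0466],
 [0.0574, 1, 0.4076],
 [0.0466, 0.4076, 1]]


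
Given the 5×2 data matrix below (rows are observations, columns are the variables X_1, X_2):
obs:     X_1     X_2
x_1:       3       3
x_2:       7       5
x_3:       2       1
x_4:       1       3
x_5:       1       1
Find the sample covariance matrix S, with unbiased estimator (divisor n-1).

Step 1 — column means:
  mean(X_1) = (3 + 7 + 2 + 1 + 1) / 5 = 14/5 = 2.8
  mean(X_2) = (3 + 5 + 1 + 3 + 1) / 5 = 13/5 = 2.6

Step 2 — sample covariance S[i,j] = (1/(n-1)) · Σ_k (x_{k,i} - mean_i) · (x_{k,j} - mean_j), with n-1 = 4.
  S[X_1,X_1] = ((0.2)·(0.2) + (4.2)·(4.2) + (-0.8)·(-0.8) + (-1.8)·(-1.8) + (-1.8)·(-1.8)) / 4 = 24.8/4 = 6.2
  S[X_1,X_2] = ((0.2)·(0.4) + (4.2)·(2.4) + (-0.8)·(-1.6) + (-1.8)·(0.4) + (-1.8)·(-1.6)) / 4 = 13.6/4 = 3.4
  S[X_2,X_2] = ((0.4)·(0.4) + (2.4)·(2.4) + (-1.6)·(-1.6) + (0.4)·(0.4) + (-1.6)·(-1.6)) / 4 = 11.2/4 = 2.8

S is symmetric (S[j,i] = S[i,j]). Assembling:

S = [[6.2, 3.4],
 [3.4, 2.8]]


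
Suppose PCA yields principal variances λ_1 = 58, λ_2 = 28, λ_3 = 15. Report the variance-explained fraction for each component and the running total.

Step 1 — total variance = trace(Sigma) = Σ λ_i = 58 + 28 + 15 = 101.

Step 2 — fraction explained by component i = λ_i / Σ λ:
  PC1: 58/101 = 0.5743
  PC2: 28/101 = 0.2772
  PC3: 15/101 = 0.1485

Step 3 — cumulative fraction after k components = (λ_1 + ... + λ_k) / Σ λ:
  k = 1: 58/101 = 0.5743
  k = 2: (58 + 28)/101 = 86/101 = 0.8515
  k = 3: (58 + 28 + 15)/101 = 101/101 = 1

Summary (fraction, with percent):

explained: PC1 0.5743 (57.43%), PC2 0.2772 (27.72%), PC3 0.1485 (14.85%);  cumulative: 0.5743, 0.8515, 1


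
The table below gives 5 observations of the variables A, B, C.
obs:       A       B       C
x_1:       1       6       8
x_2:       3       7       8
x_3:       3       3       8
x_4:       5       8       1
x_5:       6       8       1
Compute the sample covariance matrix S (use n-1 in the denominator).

Step 1 — column means:
  mean(A) = (1 + 3 + 3 + 5 + 6) / 5 = 18/5 = 3.6
  mean(B) = (6 + 7 + 3 + 8 + 8) / 5 = 32/5 = 6.4
  mean(C) = (8 + 8 + 8 + 1 + 1) / 5 = 26/5 = 5.2

Step 2 — sample covariance S[i,j] = (1/(n-1)) · Σ_k (x_{k,i} - mean_i) · (x_{k,j} - mean_j), with n-1 = 4.
  S[A,A] = ((-2.6)·(-2.6) + (-0.6)·(-0.6) + (-0.6)·(-0.6) + (1.4)·(1.4) + (2.4)·(2.4)) / 4 = 15.2/4 = 3.8
  S[A,B] = ((-2.6)·(-0.4) + (-0.6)·(0.6) + (-0.6)·(-3.4) + (1.4)·(1.6) + (2.4)·(1.6)) / 4 = 8.8/4 = 2.2
  S[A,C] = ((-2.6)·(2.8) + (-0.6)·(2.8) + (-0.6)·(2.8) + (1.4)·(-4.2) + (2.4)·(-4.2)) / 4 = -26.6/4 = -6.65
  S[B,B] = ((-0.4)·(-0.4) + (0.6)·(0.6) + (-3.4)·(-3.4) + (1.6)·(1.6) + (1.6)·(1.6)) / 4 = 17.2/4 = 4.3
  S[B,C] = ((-0.4)·(2.8) + (0.6)·(2.8) + (-3.4)·(2.8) + (1.6)·(-4.2) + (1.6)·(-4.2)) / 4 = -22.4/4 = -5.6
  S[C,C] = ((2.8)·(2.8) + (2.8)·(2.8) + (2.8)·(2.8) + (-4.2)·(-4.2) + (-4.2)·(-4.2)) / 4 = 58.8/4 = 14.7

S is symmetric (S[j,i] = S[i,j]). Assembling:

S = [[3.8, 2.2, -6.65],
 [2.2, 4.3, -5.6],
 [-6.65, -5.6, 14.7]]


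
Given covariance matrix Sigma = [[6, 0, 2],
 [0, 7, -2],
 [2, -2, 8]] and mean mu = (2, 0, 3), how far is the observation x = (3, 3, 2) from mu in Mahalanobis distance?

Step 1 — centre the observation: (x - mu) = (1, 3, -1).

Step 2 — invert Sigma (cofactor / det for 3×3, or solve directly):
  Sigma^{-1} = [[0.1831, -0.0141, -0.0493],
 [-0.0141, 0.1549, 0.0423],
 [-0.0493, 0.0423, 0.1479]].

Step 3 — form the quadratic (x - mu)^T · Sigma^{-1} · (x - mu):
  Sigma^{-1} · (x - mu) = (0.1901, 0.4085, -0.0704).
  (x - mu)^T · [Sigma^{-1} · (x - mu)] = (1)·(0.1901) + (3)·(0.4085) + (-1)·(-0.0704) = 1.4859.

Step 4 — take square root: d = √(1.4859) ≈ 1.219.

d(x, mu) = √(1.4859) ≈ 1.219


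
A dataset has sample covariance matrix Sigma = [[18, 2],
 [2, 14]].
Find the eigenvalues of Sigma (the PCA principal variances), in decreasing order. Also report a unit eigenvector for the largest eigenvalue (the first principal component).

Step 1 — characteristic polynomial of 2×2 Sigma:
  det(Sigma - λI) = λ² - trace · λ + det = 0.
  trace = 18 + 14 = 32, det = 18·14 - (2)² = 248.
Step 2 — discriminant:
  Δ = trace² - 4·det = 1024 - 992 = 32.
Step 3 — eigenvalues:
  λ = (trace ± √Δ)/2 = (32 ± 5.6569)/2,
  λ_1 = 18.8284,  λ_2 = 13.1716.

Step 4 — unit eigenvector for λ_1: solve (Sigma - λ_1 I)v = 0. First row:
  (18 - 18.8284)·v_x + (2)·v_y = 0, i.e. (-0.8284)·v_x + (2)·v_y = 0,
  so v ∝ (b, λ_1 - a) = (2, 0.8284) = u.
  ||u|| = √((2)² + (0.8284)²) = √(4.6863) ≈ 2.1648,
  v_1 = u/||u|| ≈ (0.9239, 0.3827) (||v_1|| = 1).

λ_1 = 18.8284,  λ_2 = 13.1716;  v_1 ≈ (0.9239, 0.3827)


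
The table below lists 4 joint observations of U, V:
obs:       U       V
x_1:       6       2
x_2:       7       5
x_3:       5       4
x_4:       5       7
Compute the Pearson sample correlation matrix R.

Step 1 — column means:
  mean(U) = (6 + 7 + 5 + 5) / 4 = 23/4 = 5.75
  mean(V) = (2 + 5 + 4 + 7) / 4 = 18/4 = 4.5

Step 2 — sample variances and covariances s[i,j] = (1/(n-1)) · Σ_k (x_{k,i} - mean_i) · (x_{k,j} - mean_j), with n-1 = 3:
  s[U,U] = ((0.25)·(0.25) + (1.25)·(1.25) + (-0.75)·(-0.75) + (-0.75)·(-0.75)) / 3 = 2.75/3 = 0.9167
  s[U,V] = ((0.25)·(-2.5) + (1.25)·(0.5) + (-0.75)·(-0.5) + (-0.75)·(2.5)) / 3 = -1.5/3 = -0.5
  s[V,V] = ((-2.5)·(-2.5) + (0.5)·(0.5) + (-0.5)·(-0.5) + (2.5)·(2.5)) / 3 = 13/3 = 4.3333
  Sample standard deviations s_i = √(s[i,i]):
  s(U) = √(0.9167) = 0.9574
  s(V) = √(4.3333) = 2.0817

Step 3 — r_{ij} = s_{ij} / (s_i · s_j):
  r[U,U] = 1 (diagonal).
  r[U,V] = -0.5 / (0.9574 · 2.0817) = -0.5 / 1.993 = -0.2509
  r[V,V] = 1 (diagonal).

R is symmetric with unit diagonal. Assembling:

R = [[1, -0.2509],
 [-0.2509, 1]]


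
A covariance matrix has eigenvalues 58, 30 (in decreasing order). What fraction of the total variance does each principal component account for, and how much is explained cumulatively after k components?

Step 1 — total variance = trace(Sigma) = Σ λ_i = 58 + 30 = 88.

Step 2 — fraction explained by component i = λ_i / Σ λ:
  PC1: 58/88 = 0.6591
  PC2: 30/88 = 0.3409

Step 3 — cumulative fraction after k components = (λ_1 + ... + λ_k) / Σ λ:
  k = 1: 58/88 = 0.6591
  k = 2: (58 + 30)/88 = 88/88 = 1

Summary (fraction, with percent):

explained: PC1 0.6591 (65.91%), PC2 0.3409 (34.09%);  cumulative: 0.6591, 1


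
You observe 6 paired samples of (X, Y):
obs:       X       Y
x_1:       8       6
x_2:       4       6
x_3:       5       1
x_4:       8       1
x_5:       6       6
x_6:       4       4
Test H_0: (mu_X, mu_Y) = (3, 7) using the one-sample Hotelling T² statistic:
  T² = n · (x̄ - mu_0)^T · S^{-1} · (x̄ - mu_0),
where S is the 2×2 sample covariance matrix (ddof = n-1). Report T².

Step 1 — sample mean vector:
  mean(X) = (8 + 4 + 5 + 8 + 6 + 4) / 6 = 35/6 = 5.8333
  mean(Y) = (6 + 6 + 1 + 1 + 6 + 4) / 6 = 24/6 = 4
  x̄ = (5.8333, 4),  deviation x̄ - mu_0 = (5.8333, 4) - (3, 7) = (2.8333, -3).

Step 2 — sample covariance matrix, S[i,j] = (1/(n-1)) · Σ_k (x_{k,i} - mean_i) · (x_{k,j} - mean_j), divisor n-1 = 5:
  S[X,X] = ((2.1667)·(2.1667) + (-1.8333)·(-1.8333) + (-0.8333)·(-0.8333) + (2.1667)·(2.1667) + (0.1667)·(0.1667) + (-1.8333)·(-1.8333)) / 5 = 16.8333/5 = 3.3667
  S[X,Y] = ((2.1667)·(2) + (-1.8333)·(2) + (-0.8333)·(-3) + (2.1667)·(-3) + (0.1667)·(2) + (-1.8333)·(0)) / 5 = -3/5 = -0.6
  S[Y,Y] = ((2)·(2) + (2)·(2) + (-3)·(-3) + (-3)·(-3) + (2)·(2) + (0)·(0)) / 5 = 30/5 = 6
  S = [[3.3667, -0.6],
 [-0.6, 6]].

Step 3 — invert S. det(S) = 3.3667·6 - (-0.6)² = 19.84.
  S^{-1} = (1/det) · [[d, -b], [-b, a]] = [[0.3024, 0.0302],
 [0.0302, 0.1697]].

Step 4 — quadratic form (x̄ - mu_0)^T · S^{-1} · (x̄ - mu_0):
  S^{-1} · (x̄ - mu_0) = (0.7661, -0.4234),
  (x̄ - mu_0)^T · [...] = (2.8333)·(0.7661) + (-3)·(-0.4234) = 3.4409.

Step 5 — scale by n: T² = 6 · 3.4409 = 20.6452.

T² ≈ 20.6452


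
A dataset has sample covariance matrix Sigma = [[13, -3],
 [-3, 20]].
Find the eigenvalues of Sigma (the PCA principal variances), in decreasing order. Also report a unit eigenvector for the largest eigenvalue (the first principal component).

Step 1 — characteristic polynomial of 2×2 Sigma:
  det(Sigma - λI) = λ² - trace · λ + det = 0.
  trace = 13 + 20 = 33, det = 13·20 - (-3)² = 251.
Step 2 — discriminant:
  Δ = trace² - 4·det = 1089 - 1004 = 85.
Step 3 — eigenvalues:
  λ = (trace ± √Δ)/2 = (33 ± 9.2195)/2,
  λ_1 = 21.1098,  λ_2 = 11.8902.

Step 4 — unit eigenvector for λ_1: solve (Sigma - λ_1 I)v = 0. First row:
  (13 - 21.1098)·v_x + (-3)·v_y = 0, i.e. (-8.1098)·v_x + (-3)·v_y = 0,
  so v ∝ (b, λ_1 - a) = (-3, 8.1098); multiply by -1 so the first entry is positive: u = (3, -8.1098).
  ||u|| = √((3)² + (-8.1098)²) = √(74.7684) ≈ 8.6469,
  v_1 = u/||u|| ≈ (0.3469, -0.9379) (||v_1|| = 1).

λ_1 = 21.1098,  λ_2 = 11.8902;  v_1 ≈ (0.3469, -0.9379)


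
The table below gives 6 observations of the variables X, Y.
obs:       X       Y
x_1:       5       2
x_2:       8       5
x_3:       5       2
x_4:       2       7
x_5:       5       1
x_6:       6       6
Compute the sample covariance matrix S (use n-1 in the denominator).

Step 1 — column means:
  mean(X) = (5 + 8 + 5 + 2 + 5 + 6) / 6 = 31/6 = 5.1667
  mean(Y) = (2 + 5 + 2 + 7 + 1 + 6) / 6 = 23/6 = 3.8333

Step 2 — sample covariance S[i,j] = (1/(n-1)) · Σ_k (x_{k,i} - mean_i) · (x_{k,j} - mean_j), with n-1 = 5.
  S[X,X] = ((-0.1667)·(-0.1667) + (2.8333)·(2.8333) + (-0.1667)·(-0.1667) + (-3.1667)·(-3.1667) + (-0.1667)·(-0.1667) + (0.8333)·(0.8333)) / 5 = 18.8333/5 = 3.7667
  S[X,Y] = ((-0.1667)·(-1.8333) + (2.8333)·(1.1667) + (-0.1667)·(-1.8333) + (-3.1667)·(3.1667) + (-0.1667)·(-2.8333) + (0.8333)·(2.1667)) / 5 = -3.8333/5 = -0.7667
  S[Y,Y] = ((-1.8333)·(-1.8333) + (1.1667)·(1.1667) + (-1.8333)·(-1.8333) + (3.1667)·(3.1667) + (-2.8333)·(-2.8333) + (2.1667)·(2.1667)) / 5 = 30.8333/5 = 6.1667

S is symmetric (S[j,i] = S[i,j]). Assembling:

S = [[3.7667, -0.7667],
 [-0.7667, 6.1667]]


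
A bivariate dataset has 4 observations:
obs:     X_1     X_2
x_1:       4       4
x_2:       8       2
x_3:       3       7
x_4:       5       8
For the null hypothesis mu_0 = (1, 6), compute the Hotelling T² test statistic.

Step 1 — sample mean vector:
  mean(X_1) = (4 + 8 + 3 + 5) / 4 = 20/4 = 5
  mean(X_2) = (4 + 2 + 7 + 8) / 4 = 21/4 = 5.25
  x̄ = (5, 5.25),  deviation x̄ - mu_0 = (5, 5.25) - (1, 6) = (4, -0.75).

Step 2 — sample covariance matrix, S[i,j] = (1/(n-1)) · Σ_k (x_{k,i} - mean_i) · (x_{k,j} - mean_j), divisor n-1 = 3:
  S[X_1,X_1] = ((-1)·(-1) + (3)·(3) + (-2)·(-2) + (0)·(0)) / 3 = 14/3 = 4.6667
  S[X_1,X_2] = ((-1)·(-1.25) + (3)·(-3.25) + (-2)·(1.75) + (0)·(2.75)) / 3 = -12/3 = -4
  S[X_2,X_2] = ((-1.25)·(-1.25) + (-3.25)·(-3.25) + (1.75)·(1.75) + (2.75)·(2.75)) / 3 = 22.75/3 = 7.5833
  S = [[4.6667, -4],
 [-4, 7.5833]].

Step 3 — invert S. det(S) = 4.6667·7.5833 - (-4)² = 19.3889.
  S^{-1} = (1/det) · [[d, -b], [-b, a]] = [[0.3911, 0.2063],
 [0.2063, 0.2407]].

Step 4 — quadratic form (x̄ - mu_0)^T · S^{-1} · (x̄ - mu_0):
  S^{-1} · (x̄ - mu_0) = (1.4097, 0.6447),
  (x̄ - mu_0)^T · [...] = (4)·(1.4097) + (-0.75)·(0.6447) = 5.1554.

Step 5 — scale by n: T² = 4 · 5.1554 = 20.6218.

T² ≈ 20.6218


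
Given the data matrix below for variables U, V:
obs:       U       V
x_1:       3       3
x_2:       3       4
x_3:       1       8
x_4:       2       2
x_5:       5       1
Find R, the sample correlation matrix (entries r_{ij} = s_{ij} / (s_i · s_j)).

Step 1 — column means:
  mean(U) = (3 + 3 + 1 + 2 + 5) / 5 = 14/5 = 2.8
  mean(V) = (3 + 4 + 8 + 2 + 1) / 5 = 18/5 = 3.6

Step 2 — sample variances and covariances s[i,j] = (1/(n-1)) · Σ_k (x_{k,i} - mean_i) · (x_{k,j} - mean_j), with n-1 = 4:
  s[U,U] = ((0.2)·(0.2) + (0.2)·(0.2) + (-1.8)·(-1.8) + (-0.8)·(-0.8) + (2.2)·(2.2)) / 4 = 8.8/4 = 2.2
  s[U,V] = ((0.2)·(-0.6) + (0.2)·(0.4) + (-1.8)·(4.4) + (-0.8)·(-1.6) + (2.2)·(-2.6)) / 4 = -12.4/4 = -3.1
  s[V,V] = ((-0.6)·(-0.6) + (0.4)·(0.4) + (4.4)·(4.4) + (-1.6)·(-1.6) + (-2.6)·(-2.6)) / 4 = 29.2/4 = 7.3
  Sample standard deviations s_i = √(s[i,i]):
  s(U) = √(2.2) = 1.4832
  s(V) = √(7.3) = 2.7019

Step 3 — r_{ij} = s_{ij} / (s_i · s_j):
  r[U,U] = 1 (diagonal).
  r[U,V] = -3.1 / (1.4832 · 2.7019) = -3.1 / 4.0075 = -0.7736
  r[V,V] = 1 (diagonal).

R is symmetric with unit diagonal. Assembling:

R = [[1, -0.7736],
 [-0.7736, 1]]


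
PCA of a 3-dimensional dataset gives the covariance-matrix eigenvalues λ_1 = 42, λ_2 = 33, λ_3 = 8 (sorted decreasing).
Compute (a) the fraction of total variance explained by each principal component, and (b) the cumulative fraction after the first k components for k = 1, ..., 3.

Step 1 — total variance = trace(Sigma) = Σ λ_i = 42 + 33 + 8 = 83.

Step 2 — fraction explained by component i = λ_i / Σ λ:
  PC1: 42/83 = 0.506
  PC2: 33/83 = 0.3976
  PC3: 8/83 = 0.0964

Step 3 — cumulative fraction after k components = (λ_1 + ... + λ_k) / Σ λ:
  k = 1: 42/83 = 0.506
  k = 2: (42 + 33)/83 = 75/83 = 0.9036
  k = 3: (42 + 33 + 8)/83 = 83/83 = 1

Summary (fraction, with percent):

explained: PC1 0.506 (50.6%), PC2 0.3976 (39.76%), PC3 0.0964 (9.64%);  cumulative: 0.506, 0.9036, 1


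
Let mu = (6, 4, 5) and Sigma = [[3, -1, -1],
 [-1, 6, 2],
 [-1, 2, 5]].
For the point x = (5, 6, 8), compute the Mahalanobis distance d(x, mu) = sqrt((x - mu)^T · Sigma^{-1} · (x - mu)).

Step 1 — centre the observation: (x - mu) = (-1, 2, 3).

Step 2 — invert Sigma (cofactor / det for 3×3, or solve directly):
  Sigma^{-1} = [[0.3662, 0.0423, 0.0563],
 [0.0423, 0.1972, -0.0704],
 [0.0563, -0.0704, 0.2394]].

Step 3 — form the quadratic (x - mu)^T · Sigma^{-1} · (x - mu):
  Sigma^{-1} · (x - mu) = (-0.1127, 0.1408, 0.5211).
  (x - mu)^T · [Sigma^{-1} · (x - mu)] = (-1)·(-0.1127) + (2)·(0.1408) + (3)·(0.5211) = 1.9577.

Step 4 — take square root: d = √(1.9577) ≈ 1.3992.

d(x, mu) = √(1.9577) ≈ 1.3992


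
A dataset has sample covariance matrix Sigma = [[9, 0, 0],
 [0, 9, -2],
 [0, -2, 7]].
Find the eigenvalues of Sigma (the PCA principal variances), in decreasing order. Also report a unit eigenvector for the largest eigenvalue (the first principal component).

Step 1 — characteristic polynomial p(λ) = det(λI - Sigma) = λ³ - tr·λ² + c_1·λ - det, where tr = trace, c_1 = sum of the principal 2×2 minors, det = det(Sigma):
  tr = 9 + 9 + 7 = 25,
  c_1 = (9·9 - (0)²) + (9·7 - (0)²) + (9·7 - (-2)²) = 81 + 63 + 59 = 203,
  det = 9·(9·7 - (-2)²) - (0)·((0)·7 - (-2)·(0)) + (0)·((0)·(-2) - 9·(0)) = 9·(59) - (0)·(0) + (0)·(0) = 531.
  So p(λ) = λ³ - 25λ² + 203λ - 531.
Step 2 — look for an integer root (rational root theorem: any rational root is an integer divisor of 531). Testing λ = 9:
  p(9) = 729 - 2025 + 1827 - 531 = 0  ✓
  Dividing out (λ - 9): p(λ) = (λ - 9)(λ² - 16λ + 59).
Step 3 — remaining eigenvalues from the quadratic λ² - 16λ + 59 = 0:
  Δ = 16² - 4·59 = 256 - 236 = 20,  λ = (16 ± √20)/2 = (16 ± 4.4721)/2 ≈ 10.2361 or 5.7639.
  Sorted: λ_1 = 10.2361,  λ_2 = 9,  λ_3 = 5.7639  (check: sum = 25 = tr ✓).

Step 4 — unit eigenvector for λ_1 ≈ 10.2361: v spans the null space of (Sigma - λ_1 I), whose rows are
  r_1 = (-1.2361, 0, 0),  r_2 = (0, -1.2361, -2),  r_3 = (0, -2, -3.2361).
  v is orthogonal to every row, so take v ∝ r_1 × r_2 = ((0)·(-2) - (0)·(-1.2361), (0)·(0) - (-1.2361)·(-2), (-1.2361)·(-1.2361) - (0)·(0)) ≈ (0, -2.4721, 1.5279).
  Rescale (multiply by -1 so the first nonzero entry is positive): u = (0, 2.4721, -1.5279).
  ||u|| = √((0)² + (2.4721)² + (-1.5279)²) = √(8.4458) ≈ 2.9062,  v_1 = u/||u|| ≈ (0, 0.8507, -0.5257) (||v_1|| = 1).

λ_1 = 10.2361,  λ_2 = 9,  λ_3 = 5.7639;  v_1 ≈ (0, 0.8507, -0.5257)


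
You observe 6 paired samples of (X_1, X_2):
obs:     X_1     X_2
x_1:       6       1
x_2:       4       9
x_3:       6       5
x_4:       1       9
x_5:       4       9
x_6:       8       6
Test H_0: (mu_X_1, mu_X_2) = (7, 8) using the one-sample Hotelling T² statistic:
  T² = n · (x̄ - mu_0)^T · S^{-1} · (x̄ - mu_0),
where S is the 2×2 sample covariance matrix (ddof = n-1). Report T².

Step 1 — sample mean vector:
  mean(X_1) = (6 + 4 + 6 + 1 + 4 + 8) / 6 = 29/6 = 4.8333
  mean(X_2) = (1 + 9 + 5 + 9 + 9 + 6) / 6 = 39/6 = 6.5
  x̄ = (4.8333, 6.5),  deviation x̄ - mu_0 = (4.8333, 6.5) - (7, 8) = (-2.1667, -1.5).

Step 2 — sample covariance matrix, S[i,j] = (1/(n-1)) · Σ_k (x_{k,i} - mean_i) · (x_{k,j} - mean_j), divisor n-1 = 5:
  S[X_1,X_1] = ((1.1667)·(1.1667) + (-0.8333)·(-0.8333) + (1.1667)·(1.1667) + (-3.8333)·(-3.8333) + (-0.8333)·(-0.8333) + (3.1667)·(3.1667)) / 5 = 28.8333/5 = 5.7667
  S[X_1,X_2] = ((1.1667)·(-5.5) + (-0.8333)·(2.5) + (1.1667)·(-1.5) + (-3.8333)·(2.5) + (-0.8333)·(2.5) + (3.1667)·(-0.5)) / 5 = -23.5/5 = -4.7
  S[X_2,X_2] = ((-5.5)·(-5.5) + (2.5)·(2.5) + (-1.5)·(-1.5) + (2.5)·(2.5) + (2.5)·(2.5) + (-0.5)·(-0.5)) / 5 = 51.5/5 = 10.3
  S = [[5.7667, -4.7],
 [-4.7, 10.3]].

Step 3 — invert S. det(S) = 5.7667·10.3 - (-4.7)² = 37.3067.
  S^{-1} = (1/det) · [[d, -b], [-b, a]] = [[0.2761, 0.126],
 [0.126, 0.1546]].

Step 4 — quadratic form (x̄ - mu_0)^T · S^{-1} · (x̄ - mu_0):
  S^{-1} · (x̄ - mu_0) = (-0.7872, -0.5048),
  (x̄ - mu_0)^T · [...] = (-2.1667)·(-0.7872) + (-1.5)·(-0.5048) = 2.4628.

Step 5 — scale by n: T² = 6 · 2.4628 = 14.7766.

T² ≈ 14.7766
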